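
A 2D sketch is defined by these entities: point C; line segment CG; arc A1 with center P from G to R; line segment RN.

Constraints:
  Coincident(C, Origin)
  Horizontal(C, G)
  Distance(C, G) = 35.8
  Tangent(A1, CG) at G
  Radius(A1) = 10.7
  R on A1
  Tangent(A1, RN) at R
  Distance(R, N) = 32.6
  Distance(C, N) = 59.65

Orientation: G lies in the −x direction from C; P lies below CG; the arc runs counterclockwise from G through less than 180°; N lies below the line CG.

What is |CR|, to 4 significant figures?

48.04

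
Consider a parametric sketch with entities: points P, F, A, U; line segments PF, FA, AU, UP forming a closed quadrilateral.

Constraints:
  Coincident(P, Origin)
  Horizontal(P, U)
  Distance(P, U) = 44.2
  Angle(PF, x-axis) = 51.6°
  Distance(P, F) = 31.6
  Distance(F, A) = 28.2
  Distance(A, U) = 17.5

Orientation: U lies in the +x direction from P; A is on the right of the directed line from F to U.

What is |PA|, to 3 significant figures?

27.0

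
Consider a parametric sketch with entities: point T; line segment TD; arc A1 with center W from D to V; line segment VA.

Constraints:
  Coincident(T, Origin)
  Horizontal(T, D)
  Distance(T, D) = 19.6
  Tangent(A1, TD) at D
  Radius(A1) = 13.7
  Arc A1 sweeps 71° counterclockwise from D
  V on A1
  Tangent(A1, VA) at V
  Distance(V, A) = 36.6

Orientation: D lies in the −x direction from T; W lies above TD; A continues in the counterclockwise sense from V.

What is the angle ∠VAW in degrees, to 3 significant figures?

20.5°

T is at the origin; TD is horizontal with |TD| = 19.6 and D on the −x side, so D = (-19.6, 0.00). A1 meets TD tangentially, so WD is at right angles to TD, so W = D + (0, 13.7) = (-19.6, 13.7). On A1, D sits at bearing -90° from W; a 71° counterclockwise sweep puts V at bearing -19°, so V = W + 13.7·(cos -19°, sin -19°) = (-6.65, 9.24). Tangency of A1 to VA means the radius WV is perpendicular to VA, so VA runs along (−sin -19°, cos -19°); with |VA| = 36.6, A = (5.27, 43.8). Then cos ∠VAW = AV·AW / (|AV||AW|), giving 20.5°.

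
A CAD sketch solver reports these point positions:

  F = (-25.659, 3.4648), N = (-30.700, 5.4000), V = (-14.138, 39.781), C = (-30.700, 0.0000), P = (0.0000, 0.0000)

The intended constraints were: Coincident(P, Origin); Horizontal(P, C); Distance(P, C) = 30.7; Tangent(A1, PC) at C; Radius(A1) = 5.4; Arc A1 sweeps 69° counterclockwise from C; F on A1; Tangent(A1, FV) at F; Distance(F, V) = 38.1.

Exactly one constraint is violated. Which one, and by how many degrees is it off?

Tangent(A1, FV) at F — off by 3.40°.

P = (0.00, 0.00) ✓; P.y = 0.00, C.y = 0.00 ✓; |PC| = 30.70 ✓; ∠(NC, CP) = 90.00° ✓; |NC| = 5.400 ✓; bearing(N→F) − bearing(N→C) = 69.00° ✓; |NF| = 5.400 ✓; ∠(NF, FV) = 86.60° ✗; |FV| = 38.10 ✓.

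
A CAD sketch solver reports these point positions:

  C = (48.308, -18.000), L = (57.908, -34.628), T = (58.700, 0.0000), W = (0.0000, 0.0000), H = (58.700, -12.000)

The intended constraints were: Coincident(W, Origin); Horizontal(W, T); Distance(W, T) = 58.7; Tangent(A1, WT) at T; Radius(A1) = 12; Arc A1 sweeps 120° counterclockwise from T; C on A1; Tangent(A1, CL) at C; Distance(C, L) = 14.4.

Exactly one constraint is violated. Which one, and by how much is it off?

Distance(C, L) = 14.4 — off by 4.80.

W = (0.00, 0.00) ✓; W.y = 0.00, T.y = 0.00 ✓; |WT| = 58.70 ✓; ∠(HT, TW) = 90.00° ✓; |HT| = 12.00 ✓; bearing(H→C) − bearing(H→T) = 120.0° ✓; |HC| = 12.00 ✓; ∠(HC, CL) = 90.00° ✓; |CL| = 19.20 ✗.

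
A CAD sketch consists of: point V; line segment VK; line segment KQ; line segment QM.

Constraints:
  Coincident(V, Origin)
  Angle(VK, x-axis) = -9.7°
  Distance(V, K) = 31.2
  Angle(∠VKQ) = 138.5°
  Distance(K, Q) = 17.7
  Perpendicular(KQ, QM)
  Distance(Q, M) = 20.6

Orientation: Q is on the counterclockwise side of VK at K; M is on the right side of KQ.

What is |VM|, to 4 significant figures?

58.22

V is at the origin; VK runs at -9.7° with length 31.2, so K = 31.2·(cos -9.7°, sin -9.7°) = (30.75, -5.257). ∠VKQ = 138.5°, so KQ runs at -9.7° + (180° − 138.5°) = 31.80° from the x-axis; with |KQ| = 17.7, Q = K + 17.7·(cos 31.80°, sin 31.80°) = (45.80, 4.070). KQ is perpendicular to QM; with |QM| = 20.6 on the right of KQ, M = Q + 20.6·(0.5270, -0.8499) = (56.65, -13.44). Then |VM| = |M − V| = 58.22.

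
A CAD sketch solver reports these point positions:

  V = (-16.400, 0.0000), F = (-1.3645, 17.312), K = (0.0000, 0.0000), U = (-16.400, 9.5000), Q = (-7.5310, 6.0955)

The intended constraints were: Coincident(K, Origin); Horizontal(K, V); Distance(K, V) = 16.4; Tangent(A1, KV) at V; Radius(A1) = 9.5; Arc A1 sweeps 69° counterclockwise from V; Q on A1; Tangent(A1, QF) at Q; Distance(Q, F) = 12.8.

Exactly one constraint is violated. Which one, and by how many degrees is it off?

Tangent(A1, QF) at Q — off by 7.80°.

K = (0.00, 0.00) ✓; K.y = 0.00, V.y = 0.00 ✓; |KV| = 16.40 ✓; ∠(UV, VK) = 90.00° ✓; |UV| = 9.500 ✓; bearing(U→Q) − bearing(U→V) = 69.00° ✓; |UQ| = 9.500 ✓; ∠(UQ, QF) = 97.80° ✗; |QF| = 12.80 ✓.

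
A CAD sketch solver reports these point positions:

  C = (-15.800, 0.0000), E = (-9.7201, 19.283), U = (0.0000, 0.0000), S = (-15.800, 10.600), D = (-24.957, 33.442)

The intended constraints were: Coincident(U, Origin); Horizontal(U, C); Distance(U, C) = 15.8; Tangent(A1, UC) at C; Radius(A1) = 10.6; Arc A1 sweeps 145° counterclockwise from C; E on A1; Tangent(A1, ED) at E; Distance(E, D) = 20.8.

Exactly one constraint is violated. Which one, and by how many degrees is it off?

Tangent(A1, ED) at E — off by 7.90°.

U = (0.00, 0.00) ✓; U.y = 0.00, C.y = 0.00 ✓; |UC| = 15.80 ✓; ∠(SC, CU) = 90.00° ✓; |SC| = 10.60 ✓; bearing(S→E) − bearing(S→C) = 145.0° ✓; |SE| = 10.60 ✓; ∠(SE, ED) = 97.90° ✗; |ED| = 20.80 ✓.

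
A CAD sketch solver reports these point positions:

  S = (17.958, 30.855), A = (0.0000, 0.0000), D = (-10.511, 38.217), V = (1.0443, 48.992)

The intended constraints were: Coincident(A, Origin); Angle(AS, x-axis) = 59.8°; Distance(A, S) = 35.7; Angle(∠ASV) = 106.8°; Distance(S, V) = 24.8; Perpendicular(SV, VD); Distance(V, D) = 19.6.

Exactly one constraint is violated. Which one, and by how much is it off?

Distance(V, D) = 19.6 — off by 3.80.

A = (0.00, 0.00) ✓; AS at 59.80° ✓; |AS| = 35.70 ✓; ∠ASV = 106.8° ✓; |SV| = 24.80 ✓; ∠(SV, VD) = 90.00° ✓; |VD| = 15.80 ✗.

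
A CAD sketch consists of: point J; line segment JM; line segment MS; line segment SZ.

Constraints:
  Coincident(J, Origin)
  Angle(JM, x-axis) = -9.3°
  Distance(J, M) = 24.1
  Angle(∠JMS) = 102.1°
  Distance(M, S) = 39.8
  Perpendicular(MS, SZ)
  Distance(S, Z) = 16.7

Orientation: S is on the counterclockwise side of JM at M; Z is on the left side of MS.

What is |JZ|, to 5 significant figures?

45.374

J is at the origin; JM runs at -9.3° with length 24.1, so M = 24.1·(cos -9.3°, sin -9.3°) = (23.783, -3.8947). ∠JMS = 102.1°, so MS runs at -9.3° + (180° − 102.1°) = 68.600° from the x-axis; with |MS| = 39.8, S = M + 39.8·(cos 68.600°, sin 68.600°) = (38.305, 33.161). MS ⟂ SZ; with |SZ| = 16.7 on the left of MS, Z = S + 16.7·(-0.93106, 0.36488) = (22.757, 39.255). Then |JZ| = |Z − J| = 45.374.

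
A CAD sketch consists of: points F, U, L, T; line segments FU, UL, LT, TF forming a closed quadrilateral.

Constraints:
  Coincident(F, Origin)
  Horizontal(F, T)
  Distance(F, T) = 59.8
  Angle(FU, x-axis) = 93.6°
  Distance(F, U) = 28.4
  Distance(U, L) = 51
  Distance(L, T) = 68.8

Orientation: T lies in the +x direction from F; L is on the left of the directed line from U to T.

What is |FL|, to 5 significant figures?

72.808

Checks: |UL| = 51.00 ✓; |LT| = 68.80 ✓.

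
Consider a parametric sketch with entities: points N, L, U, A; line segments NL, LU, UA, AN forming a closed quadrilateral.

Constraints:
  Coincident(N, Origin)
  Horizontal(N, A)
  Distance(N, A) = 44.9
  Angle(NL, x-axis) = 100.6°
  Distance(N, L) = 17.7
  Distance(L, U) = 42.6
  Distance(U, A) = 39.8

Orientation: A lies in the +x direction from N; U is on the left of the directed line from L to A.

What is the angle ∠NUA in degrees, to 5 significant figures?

57.600°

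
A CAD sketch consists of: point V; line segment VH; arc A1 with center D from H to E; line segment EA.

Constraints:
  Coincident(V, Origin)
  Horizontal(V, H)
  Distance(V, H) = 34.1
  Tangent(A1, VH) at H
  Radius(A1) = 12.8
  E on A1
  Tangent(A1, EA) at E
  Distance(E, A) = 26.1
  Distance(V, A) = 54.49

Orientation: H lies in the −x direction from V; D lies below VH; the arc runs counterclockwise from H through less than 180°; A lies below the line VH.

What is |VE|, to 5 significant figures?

49.200

V is at the origin; VH is horizontal with |VH| = 34.1 and H on the −x side, so H = (-34.100, 0.0000). A1 meets VH tangentially, so DH is at right angles to VH, so D = H + (0, -12.8) = (-34.100, -12.800). Since DE ⟂ EA (tangency), |DA| = √(12.8² + 26.1²) = 29.070 regardless of where E sits on A1. So A lies on both circle(V, 54.49) and circle(D, 29.070); the below-VH intersection is A = (-34.885, -41.859). E is the foot of the tangent from A: E = (-45.740, -18.124).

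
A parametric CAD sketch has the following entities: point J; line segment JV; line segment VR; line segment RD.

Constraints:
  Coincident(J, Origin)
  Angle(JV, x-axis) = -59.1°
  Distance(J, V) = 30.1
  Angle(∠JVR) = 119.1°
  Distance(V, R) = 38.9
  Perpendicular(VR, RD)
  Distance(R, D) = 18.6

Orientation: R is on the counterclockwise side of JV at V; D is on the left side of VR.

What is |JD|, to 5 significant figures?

54.090

J is at the origin; JV runs at -59.1° with length 30.1, so V = 30.1·(cos -59.1°, sin -59.1°) = (15.458, -25.828). ∠JVR = 119.1°, so VR runs at -59.1° + (180° − 119.1°) = 1.8000° from the x-axis; with |VR| = 38.9, R = V + 38.9·(cos 1.8000°, sin 1.8000°) = (54.338, -24.606). VR is perpendicular to RD; with |RD| = 18.6 on the left of VR, D = R + 18.6·(-0.031411, 0.99951) = (53.754, -6.0151). Then |JD| = |D − J| = 54.090.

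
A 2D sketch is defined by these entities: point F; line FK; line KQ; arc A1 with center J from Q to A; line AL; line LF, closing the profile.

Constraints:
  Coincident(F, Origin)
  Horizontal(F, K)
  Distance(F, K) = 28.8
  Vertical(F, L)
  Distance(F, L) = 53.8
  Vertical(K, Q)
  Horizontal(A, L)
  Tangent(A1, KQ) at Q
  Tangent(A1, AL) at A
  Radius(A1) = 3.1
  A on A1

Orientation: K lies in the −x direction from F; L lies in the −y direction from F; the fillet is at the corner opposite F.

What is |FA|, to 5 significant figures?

59.623

F is at the origin; F and K share the same y with |FK| = 28.8 and K on the −x side, so K = (-28.800, 0.0000). F and L share the same x with |FL| = 53.8 and L on the −y side, so L = (0.0000, -53.800). The virtual corner opposite F is at (-28.800, -53.800). The tangent condition forces JQ to be normal to KQ and tangency of A1 to AL means the radius JA is perpendicular to AL, with radius 3.1, so the center J sits 3.1 in from both sides at J = (-25.700, -50.700). That places the tangent points at Q = (-28.800, -50.700) on KQ and A = (-25.700, -53.800) on AL. Then |FA| = |A − F| = 59.623.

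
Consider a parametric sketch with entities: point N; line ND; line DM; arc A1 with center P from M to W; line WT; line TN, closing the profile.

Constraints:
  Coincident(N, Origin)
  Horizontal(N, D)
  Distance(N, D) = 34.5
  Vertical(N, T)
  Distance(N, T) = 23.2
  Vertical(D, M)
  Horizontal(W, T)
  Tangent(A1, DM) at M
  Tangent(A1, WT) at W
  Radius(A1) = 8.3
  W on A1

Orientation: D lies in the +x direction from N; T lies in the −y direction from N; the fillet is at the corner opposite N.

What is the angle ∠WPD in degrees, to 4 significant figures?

150.9°

The virtual corner opposite N is at (34.50, -23.20). A1 meets DM tangentially, so PM is at right angles to DM and the tangent condition forces PW to be normal to WT, with radius 8.3, so the center P sits 8.3 in from both sides at P = (26.20, -14.90). That places the tangent points at M = (34.50, -14.90) on DM and W = (26.20, -23.20) on WT. Then cos ∠WPD = PW·PD / (|PW||PD|), giving 150.9°.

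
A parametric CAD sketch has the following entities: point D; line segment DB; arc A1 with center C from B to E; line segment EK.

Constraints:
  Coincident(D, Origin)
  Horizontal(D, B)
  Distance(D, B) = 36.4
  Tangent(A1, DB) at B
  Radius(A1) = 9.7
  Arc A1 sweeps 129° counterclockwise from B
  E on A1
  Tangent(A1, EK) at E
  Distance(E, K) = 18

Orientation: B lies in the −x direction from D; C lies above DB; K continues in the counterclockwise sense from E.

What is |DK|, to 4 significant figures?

50.03

D is at the origin; D and B share the same y with |DB| = 36.4 and B on the −x side, so B = (-36.40, 0.000). The tangent condition forces CB to be normal to DB, so C = B + (0, 9.7) = (-36.40, 9.700). On A1, B sits at bearing -90° from C; a 129° counterclockwise sweep puts E at bearing 39°, so E = C + 9.7·(cos 39°, sin 39°) = (-28.86, 15.80). Since A1 is tangent to EK there, CE ⟂ EK, so EK runs along (−sin 39°, cos 39°); with |EK| = 18.0, K = (-40.19, 29.79). Then |DK| = |K − D| = 50.03.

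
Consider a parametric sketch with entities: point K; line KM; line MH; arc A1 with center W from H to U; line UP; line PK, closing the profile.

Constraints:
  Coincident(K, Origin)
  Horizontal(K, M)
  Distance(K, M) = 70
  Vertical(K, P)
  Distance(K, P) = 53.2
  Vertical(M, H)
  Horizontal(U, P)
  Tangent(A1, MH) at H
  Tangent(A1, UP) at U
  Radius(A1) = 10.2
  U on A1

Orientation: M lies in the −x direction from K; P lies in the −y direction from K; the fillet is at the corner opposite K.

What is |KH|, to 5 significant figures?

82.152

The virtual corner opposite K is at (-70.000, -53.200). Since A1 is tangent to MH there, WH ⟂ MH and the tangent condition forces WU to be normal to UP, with radius 10.2, so the center W sits 10.2 in from both sides at W = (-59.800, -43.000). That places the tangent points at H = (-70.000, -43.000) on MH and U = (-59.800, -53.200) on UP. Then |KH| = |H − K| = 82.152.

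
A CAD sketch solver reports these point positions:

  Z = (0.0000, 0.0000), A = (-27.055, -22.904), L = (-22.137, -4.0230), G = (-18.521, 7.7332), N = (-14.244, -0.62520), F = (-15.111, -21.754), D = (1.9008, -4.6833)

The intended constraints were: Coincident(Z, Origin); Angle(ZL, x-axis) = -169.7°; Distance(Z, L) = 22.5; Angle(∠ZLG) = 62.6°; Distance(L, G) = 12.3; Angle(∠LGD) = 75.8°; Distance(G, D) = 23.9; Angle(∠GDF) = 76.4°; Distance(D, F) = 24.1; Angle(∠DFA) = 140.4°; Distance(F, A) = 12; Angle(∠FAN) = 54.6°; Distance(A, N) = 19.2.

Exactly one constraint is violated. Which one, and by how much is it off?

Distance(A, N) = 19.2 — off by 6.50.

Z = (0.00, 0.00) ✓; ZL at -169.7° ✓; |ZL| = 22.50 ✓; ∠ZLG = 62.60° ✓; |LG| = 12.30 ✓; ∠LGD = 75.80° ✓; |GD| = 23.90 ✓; ∠GDF = 76.40° ✓; |DF| = 24.10 ✓; ∠DFA = 140.4° ✓; |FA| = 12.00 ✓; ∠FAN = 54.60° ✓; |AN| = 25.70 ✗.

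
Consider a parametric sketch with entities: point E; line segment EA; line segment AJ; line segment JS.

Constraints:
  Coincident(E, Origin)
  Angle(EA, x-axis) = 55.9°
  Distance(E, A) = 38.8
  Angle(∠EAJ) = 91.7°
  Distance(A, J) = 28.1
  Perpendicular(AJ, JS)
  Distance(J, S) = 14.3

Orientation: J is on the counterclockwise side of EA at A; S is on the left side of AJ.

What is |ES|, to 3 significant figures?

38.1

E is at the origin; EA runs at 55.9° with length 38.8, so A = 38.8·(cos 55.9°, sin 55.9°) = (21.8, 32.1). ∠EAJ = 91.7°, so AJ runs at 55.9° + (180° − 91.7°) = 144° from the x-axis; with |AJ| = 28.1, J = A + 28.1·(cos 144°, sin 144°) = (-1.04, 48.6). AJ is perpendicular to JS; with |JS| = 14.3 on the left of AJ, S = J + 14.3·(-0.585, -0.811) = (-9.40, 37.0). Then |ES| = |S − E| = 38.1.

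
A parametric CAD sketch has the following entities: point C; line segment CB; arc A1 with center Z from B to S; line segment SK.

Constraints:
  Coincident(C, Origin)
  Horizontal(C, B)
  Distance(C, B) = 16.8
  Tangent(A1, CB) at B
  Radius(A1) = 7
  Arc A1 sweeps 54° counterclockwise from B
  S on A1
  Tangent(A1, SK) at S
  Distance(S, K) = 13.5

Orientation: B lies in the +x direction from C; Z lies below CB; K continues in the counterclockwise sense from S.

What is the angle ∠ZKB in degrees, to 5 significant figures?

18.845°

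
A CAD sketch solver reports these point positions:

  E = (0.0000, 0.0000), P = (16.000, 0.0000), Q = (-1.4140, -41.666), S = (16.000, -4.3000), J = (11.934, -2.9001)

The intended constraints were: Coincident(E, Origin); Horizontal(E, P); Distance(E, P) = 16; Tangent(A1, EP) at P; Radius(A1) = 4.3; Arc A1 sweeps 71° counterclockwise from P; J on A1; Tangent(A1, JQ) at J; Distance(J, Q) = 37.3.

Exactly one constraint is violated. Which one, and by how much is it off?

Distance(J, Q) = 37.3 — off by 3.70.

E = (0.00, 0.00) ✓; E.y = 0.00, P.y = 0.00 ✓; |EP| = 16.00 ✓; ∠(SP, PE) = 90.00° ✓; |SP| = 4.300 ✓; bearing(S→J) − bearing(S→P) = 71.00° ✓; |SJ| = 4.300 ✓; ∠(SJ, JQ) = 90.00° ✓; |JQ| = 41.00 ✗.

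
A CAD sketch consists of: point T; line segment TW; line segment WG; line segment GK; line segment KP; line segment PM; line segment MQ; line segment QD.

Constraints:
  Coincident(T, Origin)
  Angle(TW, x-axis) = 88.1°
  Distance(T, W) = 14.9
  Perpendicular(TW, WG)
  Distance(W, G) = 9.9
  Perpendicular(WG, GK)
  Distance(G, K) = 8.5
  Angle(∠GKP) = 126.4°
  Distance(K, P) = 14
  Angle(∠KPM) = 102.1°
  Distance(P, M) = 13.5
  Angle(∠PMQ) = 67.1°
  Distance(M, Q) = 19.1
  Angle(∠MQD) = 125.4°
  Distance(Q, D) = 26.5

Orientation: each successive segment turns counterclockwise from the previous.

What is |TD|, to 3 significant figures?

29.0

∠PMQ = 67.1° gives MQ at 152° from the x-axis; with |MQ| = 19.1, Q = (-5.24, 15.5). ∠MQD = 125.4° gives QD at -153° from the x-axis; with |QD| = 26.5, D = (-28.8, 3.40). Then |TD| = |D − T| = 29.0.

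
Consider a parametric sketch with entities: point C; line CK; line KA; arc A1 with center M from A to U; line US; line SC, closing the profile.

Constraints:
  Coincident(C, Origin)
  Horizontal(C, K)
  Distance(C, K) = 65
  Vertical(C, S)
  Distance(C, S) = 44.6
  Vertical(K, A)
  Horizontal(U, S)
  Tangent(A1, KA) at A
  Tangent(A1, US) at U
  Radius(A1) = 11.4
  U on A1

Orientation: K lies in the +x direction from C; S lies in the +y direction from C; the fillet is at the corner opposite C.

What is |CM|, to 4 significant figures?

63.05

C is at the origin; C and K share the same y with |CK| = 65.0 and K on the +x side, so K = (65.00, 0.000). CS is vertical with |CS| = 44.6 and S on the +y side, so S = (0.000, 44.60). The virtual corner opposite C is at (65.00, 44.60). The tangent condition forces MA to be normal to KA and tangency of A1 to US means the radius MU is perpendicular to US, with radius 11.4, so the center M sits 11.4 in from both sides at M = (53.60, 33.20). Then |CM| = |M − C| = 63.05.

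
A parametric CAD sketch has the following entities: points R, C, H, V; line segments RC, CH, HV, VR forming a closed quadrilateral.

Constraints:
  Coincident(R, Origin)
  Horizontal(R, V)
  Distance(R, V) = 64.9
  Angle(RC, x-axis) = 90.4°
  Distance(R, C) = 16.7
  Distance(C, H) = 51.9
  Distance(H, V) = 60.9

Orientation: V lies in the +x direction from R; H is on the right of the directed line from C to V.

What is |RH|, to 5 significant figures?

36.058

R is at the origin; RV is horizontal with |RV| = 64.9 and V in +x, so V = (64.9, 0). RC runs at 90.4° with |RC| = 16.7, so C = (-0.11659, 16.700). H is determined by |CH| = 51.9 and |HV| = 60.9 together: it lies at the intersection of circle(C, 51.9) and circle(V, 60.9). With |CV| = 67.127, the foot of the radical line on CV is 26.002 from C and the perpendicular offset is √(51.9² − 26.002²) = 44.917. Taking the right-of-CV solution: H = (13.893, -33.274).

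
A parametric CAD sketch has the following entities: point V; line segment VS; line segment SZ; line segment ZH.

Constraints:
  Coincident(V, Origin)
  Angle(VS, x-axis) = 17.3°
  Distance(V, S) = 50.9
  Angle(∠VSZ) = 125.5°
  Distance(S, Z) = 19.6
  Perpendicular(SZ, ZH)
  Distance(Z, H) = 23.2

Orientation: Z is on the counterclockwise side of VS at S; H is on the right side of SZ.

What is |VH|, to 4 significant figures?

81.21

∠VSZ = 125.5°, so SZ runs at 17.3° + (180° − 125.5°) = 71.80° from the x-axis; with |SZ| = 19.6, Z = S + 19.6·(cos 71.80°, sin 71.80°) = (54.72, 33.76). SZ ⟂ ZH; with |ZH| = 23.2 on the right of SZ, H = Z + 23.2·(0.9500, -0.3123) = (76.76, 26.51). Then |VH| = |H − V| = 81.21.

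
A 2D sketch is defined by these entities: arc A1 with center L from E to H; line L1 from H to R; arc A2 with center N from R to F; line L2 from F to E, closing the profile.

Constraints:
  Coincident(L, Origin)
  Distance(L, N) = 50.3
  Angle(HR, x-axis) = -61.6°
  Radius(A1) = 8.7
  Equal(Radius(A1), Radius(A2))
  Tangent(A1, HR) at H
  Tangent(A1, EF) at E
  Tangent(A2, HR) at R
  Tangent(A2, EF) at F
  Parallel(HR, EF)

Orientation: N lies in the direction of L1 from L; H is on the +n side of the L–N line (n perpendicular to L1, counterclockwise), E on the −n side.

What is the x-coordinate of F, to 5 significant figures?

16.271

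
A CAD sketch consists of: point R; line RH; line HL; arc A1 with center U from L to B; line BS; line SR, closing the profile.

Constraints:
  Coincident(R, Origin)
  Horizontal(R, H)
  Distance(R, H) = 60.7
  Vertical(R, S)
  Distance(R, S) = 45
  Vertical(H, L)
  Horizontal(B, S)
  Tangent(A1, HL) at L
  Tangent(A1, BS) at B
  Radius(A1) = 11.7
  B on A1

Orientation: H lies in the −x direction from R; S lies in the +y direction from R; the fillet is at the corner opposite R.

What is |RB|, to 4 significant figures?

66.53

The virtual corner opposite R is at (-60.70, 45.00). The tangent condition forces UL to be normal to HL and tangency of A1 to BS means the radius UB is perpendicular to BS, with radius 11.7, so the center U sits 11.7 in from both sides at U = (-49.00, 33.30). That places the tangent points at L = (-60.70, 33.30) on HL and B = (-49.00, 45.00) on BS. Then |RB| = |B − R| = 66.53.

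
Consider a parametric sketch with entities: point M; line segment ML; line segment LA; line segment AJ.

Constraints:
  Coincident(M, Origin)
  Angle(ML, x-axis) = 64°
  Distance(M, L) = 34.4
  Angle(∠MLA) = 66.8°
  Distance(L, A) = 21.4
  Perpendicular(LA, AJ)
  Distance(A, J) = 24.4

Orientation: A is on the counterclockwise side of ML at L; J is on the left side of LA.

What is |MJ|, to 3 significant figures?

10.7

M is at the origin; ML runs at 64.0° with length 34.4, so L = 34.4·(cos 64.0°, sin 64.0°) = (15.1, 30.9). ∠MLA = 66.8°, so LA runs at 64.0° + (180° − 66.8°) = 177° from the x-axis; with |LA| = 21.4, A = L + 21.4·(cos 177°, sin 177°) = (-6.29, 32.0). The perpendicularity gives AJ at right angles to LA; with |AJ| = 24.4 on the left of LA, J = A + 24.4·(-0.0488, -0.999) = (-7.49, 7.59). Then |MJ| = |J − M| = 10.7.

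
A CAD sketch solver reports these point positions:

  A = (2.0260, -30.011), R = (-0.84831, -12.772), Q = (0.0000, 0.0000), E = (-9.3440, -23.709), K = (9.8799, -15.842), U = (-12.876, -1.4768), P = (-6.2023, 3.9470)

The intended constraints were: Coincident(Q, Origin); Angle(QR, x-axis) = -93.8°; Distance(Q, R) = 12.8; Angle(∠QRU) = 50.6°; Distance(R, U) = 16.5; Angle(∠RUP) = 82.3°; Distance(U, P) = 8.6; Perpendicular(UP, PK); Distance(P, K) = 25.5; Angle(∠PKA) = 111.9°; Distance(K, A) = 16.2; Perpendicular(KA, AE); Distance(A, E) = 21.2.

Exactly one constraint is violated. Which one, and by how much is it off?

Distance(A, E) = 21.2 — off by 8.20.

Q = (0.00, 0.00) ✓; QR at -93.80° ✓; |QR| = 12.80 ✓; ∠QRU = 50.60° ✓; |RU| = 16.50 ✓; ∠RUP = 82.30° ✓; |UP| = 8.600 ✓; ∠(UP, PK) = 90.00° ✓; |PK| = 25.50 ✓; ∠PKA = 111.9° ✓; |KA| = 16.20 ✓; ∠(KA, AE) = 90.00° ✓; |AE| = 13.00 ✗.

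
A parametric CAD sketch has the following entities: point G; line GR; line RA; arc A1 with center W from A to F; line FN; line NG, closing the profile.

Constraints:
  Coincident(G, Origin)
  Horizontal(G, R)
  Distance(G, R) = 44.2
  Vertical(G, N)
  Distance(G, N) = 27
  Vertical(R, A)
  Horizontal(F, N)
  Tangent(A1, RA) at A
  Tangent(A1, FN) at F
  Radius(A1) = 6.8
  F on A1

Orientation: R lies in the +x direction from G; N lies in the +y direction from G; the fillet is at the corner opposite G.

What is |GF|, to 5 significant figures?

46.128

G is at the origin; G and R share the same y with |GR| = 44.2 and R on the +x side, so R = (44.200, 0.0000). G and N share the same x with |GN| = 27.0 and N on the +y side, so N = (0.0000, 27.000). The virtual corner opposite G is at (44.200, 27.000). Since A1 is tangent to RA there, WA ⟂ RA and since A1 is tangent to FN there, WF ⟂ FN, with radius 6.8, so the center W sits 6.8 in from both sides at W = (37.400, 20.200). That places the tangent points at A = (44.200, 20.200) on RA and F = (37.400, 27.000) on FN. Then |GF| = |F − G| = 46.128.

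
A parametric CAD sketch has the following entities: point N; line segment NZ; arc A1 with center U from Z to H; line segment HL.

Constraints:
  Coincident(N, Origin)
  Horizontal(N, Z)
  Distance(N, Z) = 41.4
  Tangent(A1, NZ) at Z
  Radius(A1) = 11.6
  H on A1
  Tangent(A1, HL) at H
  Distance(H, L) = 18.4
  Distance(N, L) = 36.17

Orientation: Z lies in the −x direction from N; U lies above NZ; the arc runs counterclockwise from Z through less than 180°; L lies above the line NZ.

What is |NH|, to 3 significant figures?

31.4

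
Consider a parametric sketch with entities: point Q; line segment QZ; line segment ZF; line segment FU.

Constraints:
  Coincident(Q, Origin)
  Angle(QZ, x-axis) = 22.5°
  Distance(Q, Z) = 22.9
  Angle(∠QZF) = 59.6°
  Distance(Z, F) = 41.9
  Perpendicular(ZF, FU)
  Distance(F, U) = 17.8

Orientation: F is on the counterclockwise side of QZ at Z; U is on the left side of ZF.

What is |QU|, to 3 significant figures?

30.4

∠QZF = 59.6°, so ZF runs at 22.5° + (180° − 59.6°) = 143° from the x-axis; with |ZF| = 41.9, F = Z + 41.9·(cos 143°, sin 143°) = (-12.3, 34.0). ZF is perpendicular to FU; with |FU| = 17.8 on the left of ZF, U = F + 17.8·(-0.603, -0.798) = (-23.0, 19.8). Then |QU| = |U − Q| = 30.4.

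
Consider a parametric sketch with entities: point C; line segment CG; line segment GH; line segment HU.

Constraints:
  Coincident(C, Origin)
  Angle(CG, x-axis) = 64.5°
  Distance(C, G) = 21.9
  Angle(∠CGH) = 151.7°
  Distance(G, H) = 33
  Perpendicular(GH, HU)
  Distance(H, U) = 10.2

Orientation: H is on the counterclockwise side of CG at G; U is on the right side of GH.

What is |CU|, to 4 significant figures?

56.19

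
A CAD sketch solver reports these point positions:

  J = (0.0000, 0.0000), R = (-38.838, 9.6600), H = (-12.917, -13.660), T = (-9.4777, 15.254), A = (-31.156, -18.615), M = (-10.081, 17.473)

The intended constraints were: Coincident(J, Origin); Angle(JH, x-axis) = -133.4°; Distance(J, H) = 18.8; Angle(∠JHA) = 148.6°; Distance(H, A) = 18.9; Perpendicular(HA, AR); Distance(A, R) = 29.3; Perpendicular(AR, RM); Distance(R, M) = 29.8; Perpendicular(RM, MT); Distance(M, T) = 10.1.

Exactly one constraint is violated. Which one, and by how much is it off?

Distance(M, T) = 10.1 — off by 7.80.

J = (0.00, 0.00) ✓; JH at -133.4° ✓; |JH| = 18.80 ✓; ∠JHA = 148.6° ✓; |HA| = 18.90 ✓; ∠(HA, AR) = 90.00° ✓; |AR| = 29.30 ✓; ∠(AR, RM) = 90.00° ✓; |RM| = 29.80 ✓; ∠(RM, MT) = 89.99° ✓; |MT| = 2.300 ✗.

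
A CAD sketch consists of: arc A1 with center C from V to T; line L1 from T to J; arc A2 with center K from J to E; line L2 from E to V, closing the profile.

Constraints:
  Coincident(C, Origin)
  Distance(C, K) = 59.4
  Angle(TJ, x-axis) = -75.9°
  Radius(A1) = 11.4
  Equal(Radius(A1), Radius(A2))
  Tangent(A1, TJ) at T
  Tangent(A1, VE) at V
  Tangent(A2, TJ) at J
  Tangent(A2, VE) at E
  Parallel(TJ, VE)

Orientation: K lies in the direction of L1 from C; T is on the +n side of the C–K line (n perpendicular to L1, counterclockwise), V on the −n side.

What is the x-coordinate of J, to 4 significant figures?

25.53

Tangency of A1 to both parallel lines with radius 11.4 puts T and V at C ± 11.4·n: T = (11.06, 2.777), V = (-11.06, -2.777). Equal radii place J and E the same way about K: J = K + 11.4·n = (25.53, -54.83), E = K − 11.4·n = (3.414, -60.39). So J.x = 25.53.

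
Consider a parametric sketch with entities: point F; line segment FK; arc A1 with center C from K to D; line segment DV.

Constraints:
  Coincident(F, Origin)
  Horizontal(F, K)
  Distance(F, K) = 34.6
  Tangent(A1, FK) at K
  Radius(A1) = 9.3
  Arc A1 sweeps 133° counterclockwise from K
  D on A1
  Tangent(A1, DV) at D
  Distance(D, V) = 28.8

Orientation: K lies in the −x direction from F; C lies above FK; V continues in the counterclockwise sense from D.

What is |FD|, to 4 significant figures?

31.90

F is at the origin; F and K share the same y with |FK| = 34.6 and K on the −x side, so K = (-34.60, 0.000). Since A1 is tangent to FK there, CK ⟂ FK, so C = K + (0, 9.3) = (-34.60, 9.300). On A1, K sits at bearing -90° from C; a 133° counterclockwise sweep puts D at bearing 43°, so D = C + 9.3·(cos 43°, sin 43°) = (-27.80, 15.64). Then |FD| = |D − F| = 31.90.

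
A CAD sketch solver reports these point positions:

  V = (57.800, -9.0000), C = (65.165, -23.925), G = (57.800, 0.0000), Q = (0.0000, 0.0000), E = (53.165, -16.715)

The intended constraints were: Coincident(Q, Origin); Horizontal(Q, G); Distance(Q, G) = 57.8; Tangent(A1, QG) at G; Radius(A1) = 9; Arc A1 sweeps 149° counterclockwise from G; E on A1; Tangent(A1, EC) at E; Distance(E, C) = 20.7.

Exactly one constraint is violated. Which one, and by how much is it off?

Distance(E, C) = 20.7 — off by 6.70.

Q = (0.00, 0.00) ✓; Q.y = 0.00, G.y = 0.00 ✓; |QG| = 57.80 ✓; ∠(VG, GQ) = 90.00° ✓; |VG| = 9.000 ✓; bearing(V→E) − bearing(V→G) = 149.0° ✓; |VE| = 9.000 ✓; ∠(VE, EC) = 90.00° ✓; |EC| = 14.00 ✗.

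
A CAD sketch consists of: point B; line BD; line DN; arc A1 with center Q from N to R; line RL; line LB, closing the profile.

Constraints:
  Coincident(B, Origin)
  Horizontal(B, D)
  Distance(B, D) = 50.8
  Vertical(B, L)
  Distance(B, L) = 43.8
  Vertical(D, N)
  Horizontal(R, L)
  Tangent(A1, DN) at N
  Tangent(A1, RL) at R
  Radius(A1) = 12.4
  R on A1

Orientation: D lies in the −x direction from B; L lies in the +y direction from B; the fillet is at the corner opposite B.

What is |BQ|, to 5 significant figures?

49.604

B and L share the same x with |BL| = 43.8 and L on the +y side, so L = (0.0000, 43.800). The virtual corner opposite B is at (-50.800, 43.800). Tangency of A1 to DN means the radius QN is perpendicular to DN and the tangent condition forces QR to be normal to RL, with radius 12.4, so the center Q sits 12.4 in from both sides at Q = (-38.400, 31.400). Then |BQ| = |Q − B| = 49.604.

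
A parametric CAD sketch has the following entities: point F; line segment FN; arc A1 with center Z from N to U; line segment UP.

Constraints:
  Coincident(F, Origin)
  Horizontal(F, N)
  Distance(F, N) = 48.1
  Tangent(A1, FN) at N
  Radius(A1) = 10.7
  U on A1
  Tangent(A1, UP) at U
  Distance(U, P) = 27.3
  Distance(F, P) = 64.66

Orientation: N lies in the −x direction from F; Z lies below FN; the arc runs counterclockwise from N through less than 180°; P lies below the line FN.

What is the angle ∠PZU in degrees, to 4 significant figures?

68.60°

Checks: |ZU| = 10.70 ✓; ∠(ZU, UP) = 90.00° ✓; |UP| = 27.30 ✓; |FP| = 64.66 ✓.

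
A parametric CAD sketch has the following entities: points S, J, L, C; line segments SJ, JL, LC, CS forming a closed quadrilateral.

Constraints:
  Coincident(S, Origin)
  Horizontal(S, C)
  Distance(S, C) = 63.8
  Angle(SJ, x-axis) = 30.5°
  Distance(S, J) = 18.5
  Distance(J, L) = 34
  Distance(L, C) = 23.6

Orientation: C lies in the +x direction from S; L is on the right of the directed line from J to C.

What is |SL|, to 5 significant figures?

44.443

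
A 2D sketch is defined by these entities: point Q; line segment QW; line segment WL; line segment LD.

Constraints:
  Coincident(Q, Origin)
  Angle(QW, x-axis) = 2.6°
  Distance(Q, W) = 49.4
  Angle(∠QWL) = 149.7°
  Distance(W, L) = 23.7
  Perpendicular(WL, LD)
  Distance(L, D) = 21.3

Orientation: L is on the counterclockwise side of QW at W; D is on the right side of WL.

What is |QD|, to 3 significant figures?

80.9

Q is at the origin; QW runs at 2.6° with length 49.4, so W = 49.4·(cos 2.6°, sin 2.6°) = (49.3, 2.24). ∠QWL = 149.7°, so WL runs at 2.6° + (180° − 149.7°) = 32.9° from the x-axis; with |WL| = 23.7, L = W + 23.7·(cos 32.9°, sin 32.9°) = (69.2, 15.1). WL is perpendicular to LD; with |LD| = 21.3 on the right of WL, D = L + 21.3·(0.543, -0.840) = (80.8, -2.77). Then |QD| = |D − Q| = 80.9.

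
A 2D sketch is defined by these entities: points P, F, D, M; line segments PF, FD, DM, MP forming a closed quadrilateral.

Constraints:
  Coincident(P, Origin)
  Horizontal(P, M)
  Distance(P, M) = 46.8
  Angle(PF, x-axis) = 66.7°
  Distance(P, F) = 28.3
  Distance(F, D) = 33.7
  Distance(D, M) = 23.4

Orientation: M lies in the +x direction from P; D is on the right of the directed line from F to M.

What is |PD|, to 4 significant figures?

24.54

P is at the origin; P and M share the same y with |PM| = 46.8 and M in +x, so M = (46.8, 0). PF runs at 66.7° with |PF| = 28.3, so F = (11.19, 25.99). D is determined by |FD| = 33.7 and |DM| = 23.4 together: it lies at the intersection of circle(F, 33.7) and circle(M, 23.4). With |FM| = 44.08, the foot of the radical line on FM is 28.71 from F and the perpendicular offset is √(33.7² − 28.71²) = 17.64. Taking the right-of-FM solution: D = (23.98, -5.187).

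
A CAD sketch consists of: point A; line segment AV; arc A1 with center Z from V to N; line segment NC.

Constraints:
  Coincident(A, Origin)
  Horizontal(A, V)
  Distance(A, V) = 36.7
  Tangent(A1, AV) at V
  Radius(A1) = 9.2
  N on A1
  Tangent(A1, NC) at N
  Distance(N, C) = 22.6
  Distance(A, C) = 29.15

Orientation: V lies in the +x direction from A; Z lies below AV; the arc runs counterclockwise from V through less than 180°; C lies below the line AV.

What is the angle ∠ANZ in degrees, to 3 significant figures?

157°

A is at the origin; AV is horizontal with |AV| = 36.7 and V on the +x side, so V = (36.7, 0.00). The tangent condition forces ZV to be normal to AV, so Z = V + (0, -9.2) = (36.7, -9.20). Since ZN ⟂ NC (tangency), |ZC| = √(9.2² + 22.6²) = 24.4 regardless of where N sits on A1. So C lies on both circle(A, 29.15) and circle(Z, 24.4); the below-AV intersection is C = (17.0, -23.7). N is the foot of the tangent from C: N = (28.9, -4.39).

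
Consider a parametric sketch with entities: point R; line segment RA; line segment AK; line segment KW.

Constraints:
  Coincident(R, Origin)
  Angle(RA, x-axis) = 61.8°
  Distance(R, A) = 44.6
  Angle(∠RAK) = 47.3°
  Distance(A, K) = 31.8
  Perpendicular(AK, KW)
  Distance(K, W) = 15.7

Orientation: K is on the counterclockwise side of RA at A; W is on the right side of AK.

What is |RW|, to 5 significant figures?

48.502

R is at the origin; RA runs at 61.8° with length 44.6, so A = 44.6·(cos 61.8°, sin 61.8°) = (21.076, 39.306). ∠RAK = 47.3°, so AK runs at 61.8° + (180° − 47.3°) = 194.50° from the x-axis; with |AK| = 31.8, K = A + 31.8·(cos 194.50°, sin 194.50°) = (-9.7113, 31.344). The perpendicularity gives KW at right angles to AK; with |KW| = 15.7 on the right of AK, W = K + 15.7·(-0.25038, 0.96815) = (-13.642, 46.544). Then |RW| = |W − R| = 48.502.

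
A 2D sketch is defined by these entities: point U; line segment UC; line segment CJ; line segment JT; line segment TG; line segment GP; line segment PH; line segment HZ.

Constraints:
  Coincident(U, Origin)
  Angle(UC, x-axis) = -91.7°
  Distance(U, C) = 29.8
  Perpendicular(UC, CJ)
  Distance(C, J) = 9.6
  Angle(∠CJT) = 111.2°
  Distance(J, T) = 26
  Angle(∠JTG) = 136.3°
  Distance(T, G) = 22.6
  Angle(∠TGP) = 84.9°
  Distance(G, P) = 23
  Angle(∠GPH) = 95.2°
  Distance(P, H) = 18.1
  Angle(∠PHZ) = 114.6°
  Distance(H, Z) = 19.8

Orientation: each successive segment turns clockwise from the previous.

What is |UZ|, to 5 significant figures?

21.023

∠GPH = 95.2° gives PH at -114.10° from the x-axis; with |PH| = 18.1, H = (2.7723, -12.158). ∠PHZ = 114.6° gives HZ at -179.50° from the x-axis; with |HZ| = 19.8, Z = (-17.027, -12.330). Then |UZ| = |Z − U| = 21.023.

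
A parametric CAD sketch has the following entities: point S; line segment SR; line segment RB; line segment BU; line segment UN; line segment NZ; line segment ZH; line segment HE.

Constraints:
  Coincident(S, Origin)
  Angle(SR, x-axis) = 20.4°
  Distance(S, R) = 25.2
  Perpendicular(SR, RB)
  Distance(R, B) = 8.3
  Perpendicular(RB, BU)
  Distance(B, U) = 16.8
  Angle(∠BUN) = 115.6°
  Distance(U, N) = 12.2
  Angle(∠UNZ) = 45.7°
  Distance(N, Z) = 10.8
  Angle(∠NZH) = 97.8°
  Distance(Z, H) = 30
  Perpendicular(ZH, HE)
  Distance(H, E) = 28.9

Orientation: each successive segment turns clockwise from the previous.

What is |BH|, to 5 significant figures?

28.057

∠UNZ = 45.7° gives NZ at 1.7000° from the x-axis; with |NZ| = 10.8, Z = (12.786, 3.9438). ∠NZH = 97.8° gives ZH at -80.500° from the x-axis; with |ZH| = 30.0, H = (17.737, -25.645). Then |BH| = |H − B| = 28.057.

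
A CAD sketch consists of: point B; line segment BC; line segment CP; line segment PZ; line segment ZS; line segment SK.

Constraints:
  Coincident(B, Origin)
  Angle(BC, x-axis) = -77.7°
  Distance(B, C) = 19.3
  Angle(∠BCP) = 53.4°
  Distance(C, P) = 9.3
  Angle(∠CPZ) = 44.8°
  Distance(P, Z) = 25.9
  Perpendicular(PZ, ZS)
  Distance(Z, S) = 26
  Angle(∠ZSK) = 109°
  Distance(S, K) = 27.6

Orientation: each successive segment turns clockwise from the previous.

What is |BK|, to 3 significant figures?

48.5

B is at the origin; BC runs at -77.7° with length 19.3, so C = (4.11, -18.9). ∠BCP = 53.4° gives CP at 156° from the x-axis; with |CP| = 9.3, P = (-4.36, -15.0). ∠CPZ = 44.8° gives PZ at 20.5° from the x-axis; with |PZ| = 25.9, Z = (19.9, -5.96). The perpendicularity gives ZS at right angles to PZ, so ZS runs at -69.5°; with |ZS| = 26.0, S = (29.0, -30.3). ∠ZSK = 109.0° gives SK at -140° from the x-axis; with |SK| = 27.6, K = (7.70, -47.9). Then |BK| = |K − B| = 48.5.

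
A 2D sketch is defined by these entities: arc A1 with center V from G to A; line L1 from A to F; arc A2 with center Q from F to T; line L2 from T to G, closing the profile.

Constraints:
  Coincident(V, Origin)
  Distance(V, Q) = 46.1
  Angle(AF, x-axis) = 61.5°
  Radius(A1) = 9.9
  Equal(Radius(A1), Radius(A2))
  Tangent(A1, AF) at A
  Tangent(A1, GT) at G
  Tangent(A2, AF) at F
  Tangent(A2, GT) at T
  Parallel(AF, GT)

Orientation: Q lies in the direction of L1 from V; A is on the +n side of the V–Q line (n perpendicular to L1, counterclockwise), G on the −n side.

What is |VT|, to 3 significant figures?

47.2

Tangency of A1 to both parallel lines with radius 9.9 puts A and G at V ± 9.9·n: A = (-8.70, 4.72), G = (8.70, -4.72). Equal radii place F and T the same way about Q: F = Q + 9.9·n = (13.3, 45.2), T = Q − 9.9·n = (30.7, 35.8). Then |VT| = |T − V| = 47.2.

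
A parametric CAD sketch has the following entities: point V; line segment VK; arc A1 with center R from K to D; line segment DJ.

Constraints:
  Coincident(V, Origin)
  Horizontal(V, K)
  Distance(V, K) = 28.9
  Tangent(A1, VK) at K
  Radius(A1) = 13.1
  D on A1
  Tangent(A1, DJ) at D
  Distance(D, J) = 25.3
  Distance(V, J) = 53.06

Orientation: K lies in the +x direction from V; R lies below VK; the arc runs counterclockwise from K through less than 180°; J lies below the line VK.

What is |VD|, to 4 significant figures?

27.81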